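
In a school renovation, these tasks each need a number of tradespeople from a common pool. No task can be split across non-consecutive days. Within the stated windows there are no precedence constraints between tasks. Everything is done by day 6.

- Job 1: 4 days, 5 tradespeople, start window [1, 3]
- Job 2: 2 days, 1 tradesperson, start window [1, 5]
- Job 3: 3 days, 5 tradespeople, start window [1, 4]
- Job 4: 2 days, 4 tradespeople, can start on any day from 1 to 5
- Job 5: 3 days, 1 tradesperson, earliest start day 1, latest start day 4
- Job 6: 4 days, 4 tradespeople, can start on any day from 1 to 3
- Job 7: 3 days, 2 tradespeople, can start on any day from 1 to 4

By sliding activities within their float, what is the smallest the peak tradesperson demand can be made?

14

Early-start (Job 1@1, Job 2@1, Job 3@1, Job 4@1, Job 5@1, Job 6@1, Job 7@1) gives peak 22: d1:22  d2:22  d3:17  d4:9  d5:0  d6:0.
Shift Job 4→5, Job 5→4, Job 6→3, Job 7→4.
Schedule Job 1@1, Job 2@1, Job 3@1, Job 4@5, Job 5@4, Job 6@3, Job 7@4: d1:11  d2:11  d3:14  d4:12  d5:11  d6:11 — peak 14.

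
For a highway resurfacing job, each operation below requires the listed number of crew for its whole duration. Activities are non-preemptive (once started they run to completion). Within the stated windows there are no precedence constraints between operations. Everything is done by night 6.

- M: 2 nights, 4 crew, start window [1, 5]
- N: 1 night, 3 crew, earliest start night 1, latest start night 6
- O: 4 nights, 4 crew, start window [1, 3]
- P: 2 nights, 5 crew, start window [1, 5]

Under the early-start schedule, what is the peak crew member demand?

Early-start schedule: M@1, N@1, O@1, P@1.
Load per night: night 1: 16, night 2: 13, night 3: 4, night 4: 4, night 5: 0, night 6: 0.
Peak is 16.

16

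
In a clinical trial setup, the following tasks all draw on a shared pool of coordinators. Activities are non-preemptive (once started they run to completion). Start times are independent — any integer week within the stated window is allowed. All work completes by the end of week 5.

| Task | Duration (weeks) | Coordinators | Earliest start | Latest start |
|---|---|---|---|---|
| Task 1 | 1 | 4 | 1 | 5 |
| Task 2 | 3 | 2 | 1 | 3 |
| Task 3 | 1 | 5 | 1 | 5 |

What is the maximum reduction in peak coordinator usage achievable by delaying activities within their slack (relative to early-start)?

Early-start peak: w1:11  w2:2  w3:2  w4:0  w5:0 ⇒ 11.
Leveled (Task 1@1, Task 2@2, Task 3@5): w1:4  w2:2  w3:2  w4:2  w5:5 ⇒ 5.
Reduction 11 − 5 = 6.

6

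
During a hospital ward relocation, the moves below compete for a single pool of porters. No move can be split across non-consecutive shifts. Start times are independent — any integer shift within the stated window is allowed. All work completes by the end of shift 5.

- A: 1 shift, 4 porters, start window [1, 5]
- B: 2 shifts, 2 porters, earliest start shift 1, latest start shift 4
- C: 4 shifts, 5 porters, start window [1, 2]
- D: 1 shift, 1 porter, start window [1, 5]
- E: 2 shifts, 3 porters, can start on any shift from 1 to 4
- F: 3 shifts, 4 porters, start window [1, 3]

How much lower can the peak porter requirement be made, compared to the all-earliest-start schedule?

9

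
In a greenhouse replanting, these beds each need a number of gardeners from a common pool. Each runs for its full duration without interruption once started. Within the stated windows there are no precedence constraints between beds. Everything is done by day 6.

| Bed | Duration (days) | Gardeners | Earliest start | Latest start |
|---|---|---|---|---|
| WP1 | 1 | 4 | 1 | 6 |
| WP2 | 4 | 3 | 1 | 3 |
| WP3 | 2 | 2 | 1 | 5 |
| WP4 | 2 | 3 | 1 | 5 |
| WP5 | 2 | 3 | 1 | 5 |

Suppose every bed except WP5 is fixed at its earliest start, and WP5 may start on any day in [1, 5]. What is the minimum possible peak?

WP5@1: d1:15  d2:11  d3:3  d4:3  d5:0  d6:0 → peak 15
WP5@2: d1:12  d2:11  d3:6  d4:3  d5:0  d6:0 → peak 12
WP5@3: d1:12  d2:8  d3:6  d4:6  d5:0  d6:0 → peak 12
WP5@4: d1:12  d2:8  d3:3  d4:6  d5:3  d6:0 → peak 12
WP5@5: d1:12  d2:8  d3:3  d4:3  d5:3  d6:3 → peak 12
Best is WP5@2, peak 12.

12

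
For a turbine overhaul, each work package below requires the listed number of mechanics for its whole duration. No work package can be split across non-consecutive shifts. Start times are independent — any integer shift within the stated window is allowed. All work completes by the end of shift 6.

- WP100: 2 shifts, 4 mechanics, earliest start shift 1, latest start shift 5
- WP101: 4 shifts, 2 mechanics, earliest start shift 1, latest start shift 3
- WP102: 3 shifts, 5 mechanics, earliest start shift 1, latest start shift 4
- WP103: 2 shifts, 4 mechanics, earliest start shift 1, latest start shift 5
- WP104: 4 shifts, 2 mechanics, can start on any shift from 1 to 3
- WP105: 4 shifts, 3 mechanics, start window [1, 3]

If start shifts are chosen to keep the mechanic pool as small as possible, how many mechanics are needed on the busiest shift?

Early-start (WP100@1, WP101@1, WP102@1, WP103@1, WP104@1, WP105@1) gives peak 20: s1:20  s2:20  s3:12  s4:7  s5:0  s6:0.
Shift WP103→4, WP104→3, WP105→3.
Schedule WP100@1, WP101@1, WP102@1, WP103@4, WP104@3, WP105@3: s1:11  s2:11  s3:12  s4:11  s5:9  s6:5 — peak 12.

12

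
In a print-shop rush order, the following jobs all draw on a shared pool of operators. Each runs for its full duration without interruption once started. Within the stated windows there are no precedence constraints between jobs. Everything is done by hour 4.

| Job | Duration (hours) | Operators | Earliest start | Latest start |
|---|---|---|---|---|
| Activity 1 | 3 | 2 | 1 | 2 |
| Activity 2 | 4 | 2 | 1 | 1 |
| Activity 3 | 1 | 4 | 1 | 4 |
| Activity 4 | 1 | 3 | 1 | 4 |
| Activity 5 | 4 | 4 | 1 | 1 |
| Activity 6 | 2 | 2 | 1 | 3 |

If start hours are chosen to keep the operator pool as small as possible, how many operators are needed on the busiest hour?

11

Early-start (Activity 1@1, Activity 2@1, Activity 3@1, Activity 4@1, Activity 5@1, Activity 6@1) gives peak 17: h1:17  h2:10  h3:8  h4:6.
Shift Activity 3→4, Activity 6→2.
Schedule Activity 1@1, Activity 2@1, Activity 3@4, Activity 4@1, Activity 5@1, Activity 6@2: h1:11  h2:10  h3:10  h4:10 — peak 11.
Total operator-hours = 41 over 4 hours ⇒ peak ≥ ⌈41/4⌉ = 11, so 11 is optimal.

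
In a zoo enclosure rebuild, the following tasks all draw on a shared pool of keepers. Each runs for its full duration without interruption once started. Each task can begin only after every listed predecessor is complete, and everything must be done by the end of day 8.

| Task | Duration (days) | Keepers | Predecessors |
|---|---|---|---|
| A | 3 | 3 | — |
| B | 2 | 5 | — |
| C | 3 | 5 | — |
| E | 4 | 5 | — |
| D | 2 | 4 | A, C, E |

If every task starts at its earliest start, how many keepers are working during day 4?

At early start, day 4 has: E.
Demand: 5 = 5.

5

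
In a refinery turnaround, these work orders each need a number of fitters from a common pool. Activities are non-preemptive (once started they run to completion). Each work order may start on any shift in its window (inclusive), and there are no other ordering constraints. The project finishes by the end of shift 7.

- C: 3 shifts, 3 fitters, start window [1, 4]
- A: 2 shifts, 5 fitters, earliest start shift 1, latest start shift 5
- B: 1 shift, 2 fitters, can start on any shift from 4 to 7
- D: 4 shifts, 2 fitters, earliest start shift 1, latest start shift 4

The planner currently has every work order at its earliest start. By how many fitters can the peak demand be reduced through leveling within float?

Early-start peak: s1:10  s2:10  s3:5  s4:4  s5:0  s6:0  s7:0 ⇒ 10.
Leveled (C@1, A@5, B@4, D@1): s1:5  s2:5  s3:5  s4:4  s5:5  s6:5  s7:0 ⇒ 5.
Reduction 10 − 5 = 5.

5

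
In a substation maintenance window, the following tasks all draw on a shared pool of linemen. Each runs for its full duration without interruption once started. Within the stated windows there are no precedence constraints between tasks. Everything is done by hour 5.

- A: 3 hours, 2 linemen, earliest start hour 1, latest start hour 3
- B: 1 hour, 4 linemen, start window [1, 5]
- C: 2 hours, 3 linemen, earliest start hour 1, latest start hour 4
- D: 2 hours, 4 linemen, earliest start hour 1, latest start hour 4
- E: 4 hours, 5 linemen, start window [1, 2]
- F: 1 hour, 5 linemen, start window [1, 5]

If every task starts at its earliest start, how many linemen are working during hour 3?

At early start, hour 3 has: A, E.
Demand: 2 + 5 = 7.

7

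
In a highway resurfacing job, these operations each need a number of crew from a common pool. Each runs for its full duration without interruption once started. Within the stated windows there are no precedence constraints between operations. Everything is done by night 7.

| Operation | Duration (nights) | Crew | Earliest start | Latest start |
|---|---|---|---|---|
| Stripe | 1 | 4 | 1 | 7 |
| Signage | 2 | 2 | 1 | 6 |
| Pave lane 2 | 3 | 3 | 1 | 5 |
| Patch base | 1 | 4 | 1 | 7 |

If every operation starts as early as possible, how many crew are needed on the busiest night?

Early-start schedule: Stripe@1, Signage@1, Pave lane 2@1, Patch base@1.
Load per night: night 1: 13, night 2: 5, night 3: 3, night 4: 0, night 5: 0, night 6: 0, night 7: 0.
Peak is 13.

13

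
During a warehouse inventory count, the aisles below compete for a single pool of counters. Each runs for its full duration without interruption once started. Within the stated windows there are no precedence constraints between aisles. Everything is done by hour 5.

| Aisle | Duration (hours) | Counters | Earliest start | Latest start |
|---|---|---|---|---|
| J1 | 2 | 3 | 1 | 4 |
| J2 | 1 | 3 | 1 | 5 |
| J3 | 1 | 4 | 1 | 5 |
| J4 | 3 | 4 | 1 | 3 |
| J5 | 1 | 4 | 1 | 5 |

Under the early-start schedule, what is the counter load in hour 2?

7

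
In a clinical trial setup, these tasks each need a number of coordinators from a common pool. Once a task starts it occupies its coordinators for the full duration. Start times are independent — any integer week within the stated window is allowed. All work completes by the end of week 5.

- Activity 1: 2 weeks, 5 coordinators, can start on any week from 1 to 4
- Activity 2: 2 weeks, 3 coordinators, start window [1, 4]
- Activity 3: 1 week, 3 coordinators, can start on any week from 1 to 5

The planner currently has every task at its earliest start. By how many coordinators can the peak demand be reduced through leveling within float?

Early-start peak: w1:11  w2:8  w3:0  w4:0  w5:0 ⇒ 11.
Leveled (Activity 1@1, Activity 2@3, Activity 3@5): w1:5  w2:5  w3:3  w4:3  w5:3 ⇒ 5.
Reduction 11 − 5 = 6.

6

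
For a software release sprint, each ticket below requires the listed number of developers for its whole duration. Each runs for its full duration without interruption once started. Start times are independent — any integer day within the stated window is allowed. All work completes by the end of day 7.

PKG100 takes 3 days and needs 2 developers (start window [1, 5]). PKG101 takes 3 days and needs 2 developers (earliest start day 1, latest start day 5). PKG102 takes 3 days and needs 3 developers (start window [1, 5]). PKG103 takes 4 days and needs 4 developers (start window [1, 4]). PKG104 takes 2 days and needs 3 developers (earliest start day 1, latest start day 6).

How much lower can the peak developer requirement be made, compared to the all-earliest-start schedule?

Early-start peak: d1:14  d2:14  d3:11  d4:4  d5:0  d6:0  d7:0 ⇒ 14.
Leveled (PKG100@1, PKG101@1, PKG102@1, PKG103@4, PKG104@4): d1:7  d2:7  d3:7  d4:7  d5:7  d6:4  d7:4 ⇒ 7.
Reduction 14 − 7 = 7.

7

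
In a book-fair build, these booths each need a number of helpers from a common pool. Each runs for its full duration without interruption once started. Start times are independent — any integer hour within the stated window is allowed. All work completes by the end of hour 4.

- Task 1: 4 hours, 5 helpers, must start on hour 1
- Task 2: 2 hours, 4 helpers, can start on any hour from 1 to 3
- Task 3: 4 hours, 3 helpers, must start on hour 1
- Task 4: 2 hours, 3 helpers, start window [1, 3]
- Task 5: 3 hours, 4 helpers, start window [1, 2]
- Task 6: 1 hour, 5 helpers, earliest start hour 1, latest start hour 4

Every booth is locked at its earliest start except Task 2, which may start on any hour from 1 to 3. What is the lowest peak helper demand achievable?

Task 2@1: h1:24  h2:19  h3:12  h4:8 → peak 24
Task 2@2: h1:20  h2:19  h3:16  h4:8 → peak 20
Task 2@3: h1:20  h2:15  h3:16  h4:12 → peak 20
Best is Task 2@2, peak 20.

20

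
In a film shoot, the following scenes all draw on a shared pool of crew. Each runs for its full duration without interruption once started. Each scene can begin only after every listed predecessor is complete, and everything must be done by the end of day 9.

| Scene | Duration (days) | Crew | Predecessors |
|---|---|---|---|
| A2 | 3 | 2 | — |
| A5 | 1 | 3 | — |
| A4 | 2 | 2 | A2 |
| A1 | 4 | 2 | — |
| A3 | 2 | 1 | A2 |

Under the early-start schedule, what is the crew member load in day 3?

At early start, day 3 has: A2, A1.
Demand: 2 + 2 = 4.

4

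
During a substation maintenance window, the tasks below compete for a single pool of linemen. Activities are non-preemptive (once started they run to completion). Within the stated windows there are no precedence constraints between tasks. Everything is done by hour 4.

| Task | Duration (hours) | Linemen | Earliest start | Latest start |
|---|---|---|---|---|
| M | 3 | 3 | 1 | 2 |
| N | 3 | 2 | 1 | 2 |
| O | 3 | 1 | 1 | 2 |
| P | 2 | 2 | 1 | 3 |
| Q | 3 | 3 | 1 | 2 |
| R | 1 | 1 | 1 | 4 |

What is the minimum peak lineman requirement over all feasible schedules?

11

Early-start (M@1, N@1, O@1, P@1, Q@1, R@1) gives peak 12: h1:12  h2:11  h3:9  h4:0.
Shift R→3.
Schedule M@1, N@1, O@1, P@1, Q@1, R@3: h1:11  h2:11  h3:10  h4:0 — peak 11.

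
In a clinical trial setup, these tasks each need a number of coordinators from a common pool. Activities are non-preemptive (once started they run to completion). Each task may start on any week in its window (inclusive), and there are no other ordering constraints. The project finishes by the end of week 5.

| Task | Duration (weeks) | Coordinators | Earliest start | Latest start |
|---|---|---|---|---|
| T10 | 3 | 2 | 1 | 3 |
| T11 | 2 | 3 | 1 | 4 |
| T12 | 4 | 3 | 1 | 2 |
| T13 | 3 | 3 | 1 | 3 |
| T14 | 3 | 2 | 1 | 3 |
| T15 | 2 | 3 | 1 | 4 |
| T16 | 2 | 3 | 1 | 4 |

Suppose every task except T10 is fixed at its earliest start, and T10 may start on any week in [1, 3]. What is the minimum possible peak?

T10@1: w1:19  w2:19  w3:10  w4:3  w5:0 → peak 19
T10@2: w1:17  w2:19  w3:10  w4:5  w5:0 → peak 19
T10@3: w1:17  w2:17  w3:10  w4:5  w5:2 → peak 17
Best is T10@3, peak 17.

17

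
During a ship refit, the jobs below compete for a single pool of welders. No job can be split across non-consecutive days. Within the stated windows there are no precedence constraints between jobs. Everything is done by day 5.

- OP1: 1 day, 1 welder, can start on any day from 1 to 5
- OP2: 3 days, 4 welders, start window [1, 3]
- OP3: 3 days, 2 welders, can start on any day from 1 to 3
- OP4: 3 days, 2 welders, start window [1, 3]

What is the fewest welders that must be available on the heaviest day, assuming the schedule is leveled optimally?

Early-start (OP1@1, OP2@1, OP3@1, OP4@1) gives peak 9: d1:9  d2:8  d3:8  d4:0  d5:0.
Shift OP4→2.
Schedule OP1@1, OP2@1, OP3@1, OP4@2: d1:7  d2:8  d3:8  d4:2  d5:0 — peak 8.

8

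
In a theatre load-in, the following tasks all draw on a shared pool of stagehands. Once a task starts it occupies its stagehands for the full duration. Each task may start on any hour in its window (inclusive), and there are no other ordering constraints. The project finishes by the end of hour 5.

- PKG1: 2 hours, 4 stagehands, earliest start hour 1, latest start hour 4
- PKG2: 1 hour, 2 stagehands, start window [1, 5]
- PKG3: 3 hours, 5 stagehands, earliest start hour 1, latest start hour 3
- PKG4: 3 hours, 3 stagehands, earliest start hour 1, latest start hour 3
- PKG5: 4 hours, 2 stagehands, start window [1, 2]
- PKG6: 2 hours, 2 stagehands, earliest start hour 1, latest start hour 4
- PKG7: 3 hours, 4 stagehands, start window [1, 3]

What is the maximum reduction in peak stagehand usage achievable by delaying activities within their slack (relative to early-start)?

8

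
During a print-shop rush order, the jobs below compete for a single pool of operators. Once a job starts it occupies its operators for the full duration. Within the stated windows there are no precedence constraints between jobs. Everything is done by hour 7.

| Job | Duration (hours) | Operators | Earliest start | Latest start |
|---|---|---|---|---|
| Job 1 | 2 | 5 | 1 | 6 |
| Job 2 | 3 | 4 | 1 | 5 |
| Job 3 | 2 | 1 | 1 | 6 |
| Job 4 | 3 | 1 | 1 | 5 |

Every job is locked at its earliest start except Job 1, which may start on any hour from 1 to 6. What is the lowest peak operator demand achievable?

Job 1@1: h1:11  h2:11  h3:5  h4:0  h5:0  h6:0  h7:0 → peak 11
Job 1@2: h1:6  h2:11  h3:10  h4:0  h5:0  h6:0  h7:0 → peak 11
Job 1@3: h1:6  h2:6  h3:10  h4:5  h5:0  h6:0  h7:0 → peak 10
Job 1@4: h1:6  h2:6  h3:5  h4:5  h5:5  h6:0  h7:0 → peak 6
Job 1@5: h1:6  h2:6  h3:5  h4:0  h5:5  h6:5  h7:0 → peak 6
Job 1@6: h1:6  h2:6  h3:5  h4:0  h5:0  h6:5  h7:5 → peak 6
Best is Job 1@4, peak 6.

6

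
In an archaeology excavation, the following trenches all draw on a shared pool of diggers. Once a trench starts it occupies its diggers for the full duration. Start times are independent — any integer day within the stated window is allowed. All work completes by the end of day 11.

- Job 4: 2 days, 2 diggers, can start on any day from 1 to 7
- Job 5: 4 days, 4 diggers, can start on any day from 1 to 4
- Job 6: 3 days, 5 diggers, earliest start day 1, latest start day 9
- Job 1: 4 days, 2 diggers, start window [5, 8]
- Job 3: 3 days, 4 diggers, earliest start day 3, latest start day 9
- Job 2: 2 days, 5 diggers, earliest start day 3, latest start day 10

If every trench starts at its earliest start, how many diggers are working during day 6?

2

At early start, day 6 has: Job 1.
Demand: 2 = 2.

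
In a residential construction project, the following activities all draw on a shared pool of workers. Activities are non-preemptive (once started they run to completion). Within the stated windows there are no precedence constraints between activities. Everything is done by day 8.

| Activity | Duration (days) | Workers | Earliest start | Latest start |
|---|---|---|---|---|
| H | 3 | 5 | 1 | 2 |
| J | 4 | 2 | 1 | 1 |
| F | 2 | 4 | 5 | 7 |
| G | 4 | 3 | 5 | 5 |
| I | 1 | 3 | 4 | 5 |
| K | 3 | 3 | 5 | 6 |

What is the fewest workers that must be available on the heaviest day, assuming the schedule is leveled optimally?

10

Schedule H@1, J@1, F@5, G@5, I@4, K@5: d1:7  d2:7  d3:7  d4:5  d5:10  d6:10  d7:6  d8:3 — peak 10.
No arrangement of the 24 feasible schedules does better.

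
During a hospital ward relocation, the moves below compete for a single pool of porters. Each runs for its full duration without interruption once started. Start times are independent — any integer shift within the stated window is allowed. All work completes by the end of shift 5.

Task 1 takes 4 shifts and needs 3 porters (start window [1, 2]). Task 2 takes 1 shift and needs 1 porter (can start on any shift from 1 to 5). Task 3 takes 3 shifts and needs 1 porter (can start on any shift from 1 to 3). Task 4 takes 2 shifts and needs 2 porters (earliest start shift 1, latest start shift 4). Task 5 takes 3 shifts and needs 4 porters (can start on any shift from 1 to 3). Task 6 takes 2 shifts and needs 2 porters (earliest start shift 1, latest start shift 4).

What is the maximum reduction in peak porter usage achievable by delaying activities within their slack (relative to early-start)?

5

Early-start peak: s1:13  s2:12  s3:8  s4:3  s5:0 ⇒ 13.
Leveled (Task 1@1, Task 2@1, Task 3@2, Task 4@1, Task 5@3, Task 6@1): s1:8  s2:8  s3:8  s4:8  s5:4 ⇒ 8.
Reduction 13 − 8 = 5.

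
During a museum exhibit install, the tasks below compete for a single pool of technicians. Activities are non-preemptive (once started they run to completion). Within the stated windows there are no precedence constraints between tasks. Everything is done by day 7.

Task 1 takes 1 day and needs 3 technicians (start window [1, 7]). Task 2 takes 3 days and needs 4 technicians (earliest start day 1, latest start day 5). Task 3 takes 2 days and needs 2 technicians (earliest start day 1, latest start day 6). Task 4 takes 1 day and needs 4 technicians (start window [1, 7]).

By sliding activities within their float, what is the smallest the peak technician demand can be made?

4

Early-start (Task 1@1, Task 2@1, Task 3@1, Task 4@1) gives peak 13: d1:13  d2:6  d3:4  d4:0  d5:0  d6:0  d7:0.
Shift Task 2→2, Task 3→5, Task 4→7.
Schedule Task 1@1, Task 2@2, Task 3@5, Task 4@7: d1:3  d2:4  d3:4  d4:4  d5:2  d6:2  d7:4 — peak 4.
Total technician-days = 23 over 7 days ⇒ peak ≥ ⌈23/7⌉ = 4, so 4 is optimal.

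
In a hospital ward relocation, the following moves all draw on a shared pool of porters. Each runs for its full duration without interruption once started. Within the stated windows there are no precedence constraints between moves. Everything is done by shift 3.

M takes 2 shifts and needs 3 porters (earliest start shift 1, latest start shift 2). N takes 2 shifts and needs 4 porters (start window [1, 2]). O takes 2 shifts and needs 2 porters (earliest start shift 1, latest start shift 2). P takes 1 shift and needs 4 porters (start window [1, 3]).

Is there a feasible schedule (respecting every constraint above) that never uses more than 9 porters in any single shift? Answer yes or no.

yes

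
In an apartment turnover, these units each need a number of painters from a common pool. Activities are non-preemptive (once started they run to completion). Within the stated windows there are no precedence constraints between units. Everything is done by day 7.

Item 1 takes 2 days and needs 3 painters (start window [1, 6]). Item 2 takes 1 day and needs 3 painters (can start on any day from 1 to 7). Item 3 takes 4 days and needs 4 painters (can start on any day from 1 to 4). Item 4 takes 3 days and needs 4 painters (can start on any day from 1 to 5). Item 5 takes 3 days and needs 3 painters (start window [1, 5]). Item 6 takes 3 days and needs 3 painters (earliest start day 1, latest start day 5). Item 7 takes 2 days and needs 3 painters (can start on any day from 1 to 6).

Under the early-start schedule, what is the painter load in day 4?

At early start, day 4 has: Item 3.
Demand: 4 = 4.

4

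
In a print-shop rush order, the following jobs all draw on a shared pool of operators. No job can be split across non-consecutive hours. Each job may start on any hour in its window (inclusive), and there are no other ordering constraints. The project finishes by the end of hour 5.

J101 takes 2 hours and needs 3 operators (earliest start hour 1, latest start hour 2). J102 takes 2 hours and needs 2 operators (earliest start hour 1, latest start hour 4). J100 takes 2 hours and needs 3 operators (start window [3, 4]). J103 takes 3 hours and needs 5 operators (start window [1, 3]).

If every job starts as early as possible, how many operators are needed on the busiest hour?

10

Early-start schedule: J101@1, J102@1, J100@3, J103@1.
Load per hour: hour 1: 10, hour 2: 10, hour 3: 8, hour 4: 3, hour 5: 0.
Peak is 10.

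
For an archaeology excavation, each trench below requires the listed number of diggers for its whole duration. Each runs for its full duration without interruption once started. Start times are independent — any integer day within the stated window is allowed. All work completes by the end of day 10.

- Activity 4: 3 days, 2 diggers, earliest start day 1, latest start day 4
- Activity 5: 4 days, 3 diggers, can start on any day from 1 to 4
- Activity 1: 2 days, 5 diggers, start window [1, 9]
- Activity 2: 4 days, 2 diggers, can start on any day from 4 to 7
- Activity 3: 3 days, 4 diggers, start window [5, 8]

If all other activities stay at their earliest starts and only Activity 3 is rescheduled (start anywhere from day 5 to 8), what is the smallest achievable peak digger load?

10

Activity 3@5: d1:10  d2:10  d3:5  d4:5  d5:6  d6:6  d7:6  d8:0  d9:0  d10:0 → peak 10
Activity 3@6: d1:10  d2:10  d3:5  d4:5  d5:2  d6:6  d7:6  d8:4  d9:0  d10:0 → peak 10
Activity 3@7: d1:10  d2:10  d3:5  d4:5  d5:2  d6:2  d7:6  d8:4  d9:4  d10:0 → peak 10
Activity 3@8: d1:10  d2:10  d3:5  d4:5  d5:2  d6:2  d7:2  d8:4  d9:4  d10:4 → peak 10
Best is Activity 3@5, peak 10.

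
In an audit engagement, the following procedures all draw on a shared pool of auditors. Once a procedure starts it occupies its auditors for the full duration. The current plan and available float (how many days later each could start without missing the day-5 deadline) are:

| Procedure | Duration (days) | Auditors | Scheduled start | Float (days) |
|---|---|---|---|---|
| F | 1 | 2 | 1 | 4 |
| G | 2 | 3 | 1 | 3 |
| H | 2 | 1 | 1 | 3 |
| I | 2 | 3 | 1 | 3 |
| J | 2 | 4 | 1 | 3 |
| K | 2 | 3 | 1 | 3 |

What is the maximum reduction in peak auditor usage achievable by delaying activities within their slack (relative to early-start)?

9

Early-start peak: d1:16  d2:14  d3:0  d4:0  d5:0 ⇒ 16.
Leveled (F@1, G@1, H@1, I@2, J@3, K@4): d1:6  d2:7  d3:7  d4:7  d5:3 ⇒ 7.
Reduction 16 − 7 = 9.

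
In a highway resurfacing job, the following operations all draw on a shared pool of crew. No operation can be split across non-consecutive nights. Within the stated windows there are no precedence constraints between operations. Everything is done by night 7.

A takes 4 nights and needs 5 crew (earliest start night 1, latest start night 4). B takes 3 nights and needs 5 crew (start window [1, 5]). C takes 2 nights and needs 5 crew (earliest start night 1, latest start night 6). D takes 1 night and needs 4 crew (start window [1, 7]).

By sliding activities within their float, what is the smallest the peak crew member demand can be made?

Early-start (A@1, B@1, C@1, D@1) gives peak 19: n1:19  n2:15  n3:10  n4:5  n5:0  n6:0  n7:0.
Shift C→4, D→5.
Schedule A@1, B@1, C@4, D@5: n1:10  n2:10  n3:10  n4:10  n5:9  n6:0  n7:0 — peak 10.

10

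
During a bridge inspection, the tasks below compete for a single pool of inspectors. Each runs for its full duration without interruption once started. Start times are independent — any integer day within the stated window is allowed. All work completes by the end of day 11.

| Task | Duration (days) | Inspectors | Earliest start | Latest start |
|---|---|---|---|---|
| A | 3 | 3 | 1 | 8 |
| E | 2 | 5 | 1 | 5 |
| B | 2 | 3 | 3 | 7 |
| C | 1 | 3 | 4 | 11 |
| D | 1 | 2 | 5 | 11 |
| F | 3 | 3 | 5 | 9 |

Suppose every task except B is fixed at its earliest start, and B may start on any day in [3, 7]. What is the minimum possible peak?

8

B@3: d1:8  d2:8  d3:6  d4:6  d5:5  d6:3  d7:3  d8:0  d9:0  d10:0  d11:0 → peak 8
B@4: d1:8  d2:8  d3:3  d4:6  d5:8  d6:3  d7:3  d8:0  d9:0  d10:0  d11:0 → peak 8
B@5: d1:8  d2:8  d3:3  d4:3  d5:8  d6:6  d7:3  d8:0  d9:0  d10:0  d11:0 → peak 8
B@6: d1:8  d2:8  d3:3  d4:3  d5:5  d6:6  d7:6  d8:0  d9:0  d10:0  d11:0 → peak 8
B@7: d1:8  d2:8  d3:3  d4:3  d5:5  d6:3  d7:6  d8:3  d9:0  d10:0  d11:0 → peak 8
Best is B@3, peak 8.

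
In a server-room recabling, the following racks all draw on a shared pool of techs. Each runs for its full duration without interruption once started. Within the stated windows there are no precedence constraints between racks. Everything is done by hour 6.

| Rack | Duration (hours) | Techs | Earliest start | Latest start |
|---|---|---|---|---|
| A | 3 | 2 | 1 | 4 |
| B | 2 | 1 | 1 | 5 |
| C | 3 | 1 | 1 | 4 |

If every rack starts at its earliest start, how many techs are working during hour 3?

At early start, hour 3 has: A, C.
Demand: 2 + 1 = 3.

3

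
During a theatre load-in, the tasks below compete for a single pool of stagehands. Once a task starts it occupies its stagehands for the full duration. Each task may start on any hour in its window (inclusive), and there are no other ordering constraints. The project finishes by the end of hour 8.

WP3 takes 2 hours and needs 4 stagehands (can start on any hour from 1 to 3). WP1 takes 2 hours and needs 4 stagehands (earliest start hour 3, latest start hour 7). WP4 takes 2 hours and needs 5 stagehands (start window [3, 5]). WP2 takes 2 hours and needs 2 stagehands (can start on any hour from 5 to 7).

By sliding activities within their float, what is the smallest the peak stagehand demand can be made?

5

Early-start (WP3@1, WP1@3, WP4@3, WP2@5) gives peak 9: h1:4  h2:4  h3:9  h4:9  h5:2  h6:2  h7:0  h8:0.
Shift WP4→5, WP2→7.
Schedule WP3@1, WP1@3, WP4@5, WP2@7: h1:4  h2:4  h3:4  h4:4  h5:5  h6:5  h7:2  h8:2 — peak 5.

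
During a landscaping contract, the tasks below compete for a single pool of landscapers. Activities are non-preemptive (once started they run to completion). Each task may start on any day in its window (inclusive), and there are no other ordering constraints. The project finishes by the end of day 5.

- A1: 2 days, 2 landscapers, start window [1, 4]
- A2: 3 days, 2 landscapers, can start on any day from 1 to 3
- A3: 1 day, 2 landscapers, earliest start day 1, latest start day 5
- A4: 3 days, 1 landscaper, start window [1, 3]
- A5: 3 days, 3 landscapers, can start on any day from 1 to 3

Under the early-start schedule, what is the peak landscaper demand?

10

Early-start schedule: A1@1, A2@1, A3@1, A4@1, A5@1.
Load per day: day 1: 10, day 2: 8, day 3: 6, day 4: 0, day 5: 0.
Peak is 10.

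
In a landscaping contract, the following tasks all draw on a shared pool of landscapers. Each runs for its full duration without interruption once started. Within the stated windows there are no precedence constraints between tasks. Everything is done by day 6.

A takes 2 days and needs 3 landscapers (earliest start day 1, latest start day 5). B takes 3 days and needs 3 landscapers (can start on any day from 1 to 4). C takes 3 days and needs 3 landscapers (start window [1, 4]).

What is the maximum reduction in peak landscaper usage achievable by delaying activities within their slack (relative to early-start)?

3

Early-start peak: d1:9  d2:9  d3:6  d4:0  d5:0  d6:0 ⇒ 9.
Leveled (A@1, B@1, C@3): d1:6  d2:6  d3:6  d4:3  d5:3  d6:0 ⇒ 6.
Reduction 9 − 6 = 3.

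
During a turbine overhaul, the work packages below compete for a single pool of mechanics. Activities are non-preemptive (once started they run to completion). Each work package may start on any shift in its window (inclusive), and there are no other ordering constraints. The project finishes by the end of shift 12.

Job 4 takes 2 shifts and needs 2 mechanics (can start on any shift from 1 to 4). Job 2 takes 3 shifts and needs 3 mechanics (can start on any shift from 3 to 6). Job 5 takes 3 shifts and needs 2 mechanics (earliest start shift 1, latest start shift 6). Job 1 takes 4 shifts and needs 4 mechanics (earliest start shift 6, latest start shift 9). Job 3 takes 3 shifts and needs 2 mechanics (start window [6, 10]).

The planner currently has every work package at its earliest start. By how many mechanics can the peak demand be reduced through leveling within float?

Early-start peak: s1:4  s2:4  s3:5  s4:3  s5:3  s6:6  s7:6  s8:6  s9:4  s10:0  s11:0  s12:0 ⇒ 6.
Leveled (Job 4@1, Job 2@3, Job 5@6, Job 1@9, Job 3@6): s1:2  s2:2  s3:3  s4:3  s5:3  s6:4  s7:4  s8:4  s9:4  s10:4  s11:4  s12:4 ⇒ 4.
Reduction 6 − 4 = 2.

2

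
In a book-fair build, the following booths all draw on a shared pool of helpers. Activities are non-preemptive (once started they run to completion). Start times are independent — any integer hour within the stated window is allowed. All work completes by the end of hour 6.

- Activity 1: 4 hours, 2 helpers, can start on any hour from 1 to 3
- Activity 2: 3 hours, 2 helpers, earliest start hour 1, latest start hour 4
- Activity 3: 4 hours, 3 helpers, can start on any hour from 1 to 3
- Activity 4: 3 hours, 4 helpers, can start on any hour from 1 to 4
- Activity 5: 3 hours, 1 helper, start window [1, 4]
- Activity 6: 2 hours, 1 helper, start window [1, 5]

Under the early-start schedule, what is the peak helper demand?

Early-start schedule: Activity 1@1, Activity 2@1, Activity 3@1, Activity 4@1, Activity 5@1, Activity 6@1.
Load per hour: hour 1: 13, hour 2: 13, hour 3: 12, hour 4: 5, hour 5: 0, hour 6: 0.
Peak is 13.

13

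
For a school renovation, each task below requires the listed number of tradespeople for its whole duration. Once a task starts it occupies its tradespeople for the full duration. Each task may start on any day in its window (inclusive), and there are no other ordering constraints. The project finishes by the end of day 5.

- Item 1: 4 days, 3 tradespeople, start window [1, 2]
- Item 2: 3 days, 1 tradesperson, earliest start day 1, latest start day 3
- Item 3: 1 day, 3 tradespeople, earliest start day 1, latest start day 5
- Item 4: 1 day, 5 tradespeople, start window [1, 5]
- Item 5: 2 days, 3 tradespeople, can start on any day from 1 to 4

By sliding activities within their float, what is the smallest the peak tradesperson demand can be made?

Early-start (Item 1@1, Item 2@1, Item 3@1, Item 4@1, Item 5@1) gives peak 15: d1:15  d2:7  d3:4  d4:3  d5:0.
Shift Item 4→5, Item 5→2.
Schedule Item 1@1, Item 2@1, Item 3@1, Item 4@5, Item 5@2: d1:7  d2:7  d3:7  d4:3  d5:5 — peak 7.

7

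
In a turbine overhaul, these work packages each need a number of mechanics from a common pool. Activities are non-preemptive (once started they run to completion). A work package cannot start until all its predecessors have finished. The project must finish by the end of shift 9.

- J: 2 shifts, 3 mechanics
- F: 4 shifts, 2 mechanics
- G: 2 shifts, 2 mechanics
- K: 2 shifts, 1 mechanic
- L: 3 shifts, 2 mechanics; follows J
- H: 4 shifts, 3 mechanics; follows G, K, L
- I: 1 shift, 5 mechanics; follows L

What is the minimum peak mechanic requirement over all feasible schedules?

Schedule J@1, F@1, G@1, K@1, L@3, H@6, I@6: s1:8  s2:8  s3:4  s4:4  s5:2  s6:8  s7:3  s8:3  s9:3 — peak 8.

8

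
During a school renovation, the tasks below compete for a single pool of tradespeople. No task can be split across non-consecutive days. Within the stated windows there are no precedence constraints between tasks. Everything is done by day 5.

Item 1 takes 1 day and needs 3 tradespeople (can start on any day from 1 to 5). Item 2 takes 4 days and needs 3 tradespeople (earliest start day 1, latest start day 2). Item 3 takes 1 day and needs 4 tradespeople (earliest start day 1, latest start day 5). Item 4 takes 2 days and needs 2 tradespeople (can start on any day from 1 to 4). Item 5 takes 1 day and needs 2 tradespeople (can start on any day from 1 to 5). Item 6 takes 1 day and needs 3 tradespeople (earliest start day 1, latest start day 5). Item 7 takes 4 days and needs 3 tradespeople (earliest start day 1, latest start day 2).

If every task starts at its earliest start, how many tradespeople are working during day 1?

At early start, day 1 has: Item 1, Item 2, Item 3, Item 4, Item 5, Item 6, Item 7.
Demand: 3 + 3 + 4 + 2 + 2 + 3 + 3 = 20.

20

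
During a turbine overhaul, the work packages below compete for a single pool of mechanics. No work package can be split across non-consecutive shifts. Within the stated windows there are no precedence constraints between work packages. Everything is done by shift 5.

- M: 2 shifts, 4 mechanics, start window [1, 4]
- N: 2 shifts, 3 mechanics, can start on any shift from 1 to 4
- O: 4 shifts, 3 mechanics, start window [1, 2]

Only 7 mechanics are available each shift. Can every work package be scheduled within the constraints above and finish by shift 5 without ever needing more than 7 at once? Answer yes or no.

yes

Schedule M@1, N@3, O@1: s1:7  s2:7  s3:6  s4:6  s5:0 — peak 7 ≤ 7.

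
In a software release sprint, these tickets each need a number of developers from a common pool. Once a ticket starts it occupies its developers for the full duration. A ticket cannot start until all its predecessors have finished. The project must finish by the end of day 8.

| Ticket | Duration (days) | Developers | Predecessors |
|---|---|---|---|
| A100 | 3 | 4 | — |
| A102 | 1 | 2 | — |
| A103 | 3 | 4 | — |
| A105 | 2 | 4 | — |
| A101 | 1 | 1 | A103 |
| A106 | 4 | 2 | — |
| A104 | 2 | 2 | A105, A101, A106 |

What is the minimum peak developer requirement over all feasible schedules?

6

Early-start (A100@1, A102@1, A103@1, A105@1, A101@4, A106@1, A104@5) gives peak 16: d1:16  d2:14  d3:10  d4:3  d5:2  d6:2  d7:0  d8:0.
Shift A100→6, A105→4, A101→6, A106→2, A104→7.
Schedule A100@6, A102@1, A103@1, A105@4, A101@6, A106@2, A104@7: d1:6  d2:6  d3:6  d4:6  d5:6  d6:5  d7:6  d8:6 — peak 6.
Total developer-days = 47 over 8 days ⇒ peak ≥ ⌈47/8⌉ = 6, so 6 is optimal.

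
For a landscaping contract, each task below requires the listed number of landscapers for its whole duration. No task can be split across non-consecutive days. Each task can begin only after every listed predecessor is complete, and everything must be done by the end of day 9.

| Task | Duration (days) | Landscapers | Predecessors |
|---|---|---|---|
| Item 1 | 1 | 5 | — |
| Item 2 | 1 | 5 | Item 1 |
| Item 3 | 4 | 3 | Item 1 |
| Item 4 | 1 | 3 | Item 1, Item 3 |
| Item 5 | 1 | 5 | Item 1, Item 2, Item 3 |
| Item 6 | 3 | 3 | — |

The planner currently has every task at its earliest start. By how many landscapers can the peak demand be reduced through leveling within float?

5

Early-start peak: d1:8  d2:11  d3:6  d4:3  d5:3  d6:8  d7:0  d8:0  d9:0 ⇒ 11.
Leveled (Item 1@1, Item 2@2, Item 3@3, Item 4@7, Item 5@8, Item 6@3): d1:5  d2:5  d3:6  d4:6  d5:6  d6:3  d7:3  d8:5  d9:0 ⇒ 6.
Reduction 11 − 6 = 5.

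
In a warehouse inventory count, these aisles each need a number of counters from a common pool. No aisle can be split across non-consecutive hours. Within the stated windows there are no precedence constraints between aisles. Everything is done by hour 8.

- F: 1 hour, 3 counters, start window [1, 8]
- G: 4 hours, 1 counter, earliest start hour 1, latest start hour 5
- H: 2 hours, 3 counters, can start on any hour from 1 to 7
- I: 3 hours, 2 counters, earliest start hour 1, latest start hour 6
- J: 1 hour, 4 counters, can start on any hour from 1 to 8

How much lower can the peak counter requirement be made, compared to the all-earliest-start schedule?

9

Early-start peak: h1:13  h2:6  h3:3  h4:1  h5:0  h6:0  h7:0  h8:0 ⇒ 13.
Leveled (F@1, G@1, H@2, I@4, J@7): h1:4  h2:4  h3:4  h4:3  h5:2  h6:2  h7:4  h8:0 ⇒ 4.
Reduction 13 − 4 = 9.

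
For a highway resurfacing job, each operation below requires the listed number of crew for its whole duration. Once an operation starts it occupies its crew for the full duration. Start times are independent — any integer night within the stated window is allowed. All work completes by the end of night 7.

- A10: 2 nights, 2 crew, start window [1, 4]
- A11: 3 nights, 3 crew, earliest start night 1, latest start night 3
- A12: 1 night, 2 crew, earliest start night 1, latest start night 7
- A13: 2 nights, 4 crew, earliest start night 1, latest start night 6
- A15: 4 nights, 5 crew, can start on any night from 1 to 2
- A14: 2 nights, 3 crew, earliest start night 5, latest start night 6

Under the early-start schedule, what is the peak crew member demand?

Early-start schedule: A10@1, A11@1, A12@1, A13@1, A15@1, A14@5.
Load per night: night 1: 16, night 2: 14, night 3: 8, night 4: 5, night 5: 3, night 6: 3, night 7: 0.
Peak is 16.

16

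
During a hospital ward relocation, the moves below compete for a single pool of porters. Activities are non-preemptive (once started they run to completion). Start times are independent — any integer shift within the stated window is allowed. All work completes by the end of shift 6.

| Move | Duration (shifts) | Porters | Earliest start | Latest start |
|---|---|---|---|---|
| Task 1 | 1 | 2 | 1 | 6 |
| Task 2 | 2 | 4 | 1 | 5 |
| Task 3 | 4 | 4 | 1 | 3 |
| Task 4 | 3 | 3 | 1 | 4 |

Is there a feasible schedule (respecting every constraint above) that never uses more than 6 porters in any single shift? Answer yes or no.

no

The minimum achievable peak is 7; 6 < 7, so no feasible schedule stays within the cap.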